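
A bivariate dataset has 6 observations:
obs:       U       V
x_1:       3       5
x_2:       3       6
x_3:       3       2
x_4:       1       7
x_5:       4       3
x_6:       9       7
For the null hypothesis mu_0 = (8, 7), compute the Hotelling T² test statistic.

Step 1 — sample mean vector:
  mean(U) = (3 + 3 + 3 + 1 + 4 + 9) / 6 = 23/6 = 3.8333
  mean(V) = (5 + 6 + 2 + 7 + 3 + 7) / 6 = 30/6 = 5
  x̄ = (3.8333, 5),  deviation x̄ - mu_0 = (3.8333, 5) - (8, 7) = (-4.1667, -2).

Step 2 — sample covariance matrix, S[i,j] = (1/(n-1)) · Σ_k (x_{k,i} - mean_i) · (x_{k,j} - mean_j), divisor n-1 = 5:
  S[U,U] = ((-0.8333)·(-0.8333) + (-0.8333)·(-0.8333) + (-0.8333)·(-0.8333) + (-2.8333)·(-2.8333) + (0.1667)·(0.1667) + (5.1667)·(5.1667)) / 5 = 36.8333/5 = 7.3667
  S[U,V] = ((-0.8333)·(0) + (-0.8333)·(1) + (-0.8333)·(-3) + (-2.8333)·(2) + (0.1667)·(-2) + (5.1667)·(2)) / 5 = 6/5 = 1.2
  S[V,V] = ((0)·(0) + (1)·(1) + (-3)·(-3) + (2)·(2) + (-2)·(-2) + (2)·(2)) / 5 = 22/5 = 4.4
  S = [[7.3667, 1.2],
 [1.2, 4.4]].

Step 3 — invert S. det(S) = 7.3667·4.4 - (1.2)² = 30.9733.
  S^{-1} = (1/det) · [[d, -b], [-b, a]] = [[0.1421, -0.0387],
 [-0.0387, 0.2378]].

Step 4 — quadratic form (x̄ - mu_0)^T · S^{-1} · (x̄ - mu_0):
  S^{-1} · (x̄ - mu_0) = (-0.5144, -0.3142),
  (x̄ - mu_0)^T · [...] = (-4.1667)·(-0.5144) + (-2)·(-0.3142) = 2.7719.

Step 5 — scale by n: T² = 6 · 2.7719 = 16.6315.

T² ≈ 16.6315


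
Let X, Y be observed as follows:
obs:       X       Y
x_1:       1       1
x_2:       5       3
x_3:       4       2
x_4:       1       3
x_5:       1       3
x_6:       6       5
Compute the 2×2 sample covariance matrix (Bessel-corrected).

Step 1 — column means:
  mean(X) = (1 + 5 + 4 + 1 + 1 + 6) / 6 = 18/6 = 3
  mean(Y) = (1 + 3 + 2 + 3 + 3 + 5) / 6 = 17/6 = 2.8333

Step 2 — sample covariance S[i,j] = (1/(n-1)) · Σ_k (x_{k,i} - mean_i) · (x_{k,j} - mean_j), with n-1 = 5.
  S[X,X] = ((-2)·(-2) + (2)·(2) + (1)·(1) + (-2)·(-2) + (-2)·(-2) + (3)·(3)) / 5 = 26/5 = 5.2
  S[X,Y] = ((-2)·(-1.8333) + (2)·(0.1667) + (1)·(-0.8333) + (-2)·(0.1667) + (-2)·(0.1667) + (3)·(2.1667)) / 5 = 9/5 = 1.8
  S[Y,Y] = ((-1.8333)·(-1.8333) + (0.1667)·(0.1667) + (-0.8333)·(-0.8333) + (0.1667)·(0.1667) + (0.1667)·(0.1667) + (2.1667)·(2.1667)) / 5 = 8.8333/5 = 1.7667

S is symmetric (S[j,i] = S[i,j]). Assembling:

S = [[5.2, 1.8],
 [1.8, 1.7667]]


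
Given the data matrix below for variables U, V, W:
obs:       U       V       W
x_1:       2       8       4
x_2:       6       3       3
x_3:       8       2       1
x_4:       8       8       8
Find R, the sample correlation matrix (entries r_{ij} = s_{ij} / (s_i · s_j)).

Step 1 — column means:
  mean(U) = (2 + 6 + 8 + 8) / 4 = 24/4 = 6
  mean(V) = (8 + 3 + 2 + 8) / 4 = 21/4 = 5.25
  mean(W) = (4 + 3 + 1 + 8) / 4 = 16/4 = 4

Step 2 — sample variances and covariances s[i,j] = (1/(n-1)) · Σ_k (x_{k,i} - mean_i) · (x_{k,j} - mean_j), with n-1 = 3:
  s[U,U] = ((-4)·(-4) + (0)·(0) + (2)·(2) + (2)·(2)) / 3 = 24/3 = 8
  s[U,V] = ((-4)·(2.75) + (0)·(-2.25) + (2)·(-3.25) + (2)·(2.75)) / 3 = -12/3 = -4
  s[U,W] = ((-4)·(0) + (0)·(-1) + (2)·(-3) + (2)·(4)) / 3 = 2/3 = 0.6667
  s[V,V] = ((2.75)·(2.75) + (-2.25)·(-2.25) + (-3.25)·(-3.25) + (2.75)·(2.75)) / 3 = 30.75/3 = 10.25
  s[V,W] = ((2.75)·(0) + (-2.25)·(-1) + (-3.25)·(-3) + (2.75)·(4)) / 3 = 23/3 = 7.6667
  s[W,W] = ((0)·(0) + (-1)·(-1) + (-3)·(-3) + (4)·(4)) / 3 = 26/3 = 8.6667
  Sample standard deviations s_i = √(s[i,i]):
  s(U) = √(8) = 2.8284
  s(V) = √(10.25) = 3.2016
  s(W) = √(8.6667) = 2.9439

Step 3 — r_{ij} = s_{ij} / (s_i · s_j):
  r[U,U] = 1 (diagonal).
  r[U,V] = -4 / (2.8284 · 3.2016) = -4 / 9.0554 = -0.4417
  r[U,W] = 0.6667 / (2.8284 · 2.9439) = 0.6667 / 8.3267 = 0.0801
  r[V,V] = 1 (diagonal).
  r[V,W] = 7.6667 / (3.2016 · 2.9439) = 7.6667 / 9.4251 = 0.8134
  r[W,W] = 1 (diagonal).

R is symmetric with unit diagonal. Assembling:

R = [[1, -0.4417, 0.0801],
 [-0.4417, 1, 0.8134],
 [0.0801, 0.8134, 1]]


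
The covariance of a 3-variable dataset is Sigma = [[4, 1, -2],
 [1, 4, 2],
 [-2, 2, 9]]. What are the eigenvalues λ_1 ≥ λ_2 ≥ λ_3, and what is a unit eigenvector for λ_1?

Step 1 — characteristic polynomial p(λ) = det(λI - Sigma) = λ³ - tr·λ² + c_1·λ - det, where tr = trace, c_1 = sum of the principal 2×2 minors, det = det(Sigma):
  tr = 4 + 4 + 9 = 17,
  c_1 = (4·4 - (1)²) + (4·9 - (-2)²) + (4·9 - (2)²) = 15 + 32 + 32 = 79,
  det = 4·(4·9 - (2)²) - (1)·((1)·9 - (2)·(-2)) + (-2)·((1)·(2) - 4·(-2)) = 4·(32) - (1)·(13) + (-2)·(10) = 95.
  So p(λ) = λ³ - 17λ² + 79λ - 95.
Step 2 — look for an integer root (rational root theorem: any rational root is an integer divisor of 95). Testing λ = 5:
  p(5) = 125 - 425 + 395 - 95 = 0  ✓
  Dividing out (λ - 5): p(λ) = (λ - 5)(λ² - 12λ + 19).
Step 3 — remaining eigenvalues from the quadratic λ² - 12λ + 19 = 0:
  Δ = 12² - 4·19 = 144 - 76 = 68,  λ = (12 ± √68)/2 = (12 ± 8.2462)/2 ≈ 10.1231 or 1.8769.
  Sorted: λ_1 = 10.1231,  λ_2 = 5,  λ_3 = 1.8769  (check: sum = 17 = tr ✓).

Step 4 — unit eigenvector for λ_1 ≈ 10.1231: v spans the null space of (Sigma - λ_1 I), whose rows are
  r_1 = (-6.1231, 1, -2),  r_2 = (1, -6.1231, 2),  r_3 = (-2, 2, -1.1231).
  v is orthogonal to every row, so take v ∝ r_1 × r_2 = ((1)·(2) - (-2)·(-6.1231), (-2)·(1) - (-6.1231)·(2), (-6.1231)·(-6.1231) - (1)·(1)) ≈ (-10.2462, 10.2462, 36.4924).
  Rescale (multiply by -1 so the first nonzero entry is positive): u = (10.2462, -10.2462, -36.4924).
  ||u|| = √((10.2462)² + (-10.2462)² + (-36.4924)²) = √(1541.6666) ≈ 39.2641,  v_1 = u/||u|| ≈ (0.261, -0.261, -0.9294) (||v_1|| = 1).

λ_1 = 10.1231,  λ_2 = 5,  λ_3 = 1.8769;  v_1 ≈ (0.261, -0.261, -0.9294)


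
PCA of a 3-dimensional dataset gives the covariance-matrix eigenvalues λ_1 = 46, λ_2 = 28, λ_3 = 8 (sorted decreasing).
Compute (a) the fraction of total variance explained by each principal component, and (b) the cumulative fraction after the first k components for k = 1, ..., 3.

Step 1 — total variance = trace(Sigma) = Σ λ_i = 46 + 28 + 8 = 82.

Step 2 — fraction explained by component i = λ_i / Σ λ:
  PC1: 46/82 = 0.561
  PC2: 28/82 = 0.3415
  PC3: 8/82 = 0.0976

Step 3 — cumulative fraction after k components = (λ_1 + ... + λ_k) / Σ λ:
  k = 1: 46/82 = 0.561
  k = 2: (46 + 28)/82 = 74/82 = 0.9024
  k = 3: (46 + 28 + 8)/82 = 82/82 = 1

Summary (fraction, with percent):

explained: PC1 0.561 (56.1%), PC2 0.3415 (34.15%), PC3 0.0976 (9.76%);  cumulative: 0.561, 0.9024, 1


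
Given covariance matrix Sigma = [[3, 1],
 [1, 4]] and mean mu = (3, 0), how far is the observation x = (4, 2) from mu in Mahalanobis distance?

Step 1 — centre the observation: (x - mu) = (1, 2).

Step 2 — invert Sigma. det(Sigma) = 3·4 - (1)² = 11.
  Sigma^{-1} = (1/det) · [[d, -b], [-b, a]] = [[0.3636, -0.0909],
 [-0.0909, 0.2727]].

Step 3 — form the quadratic (x - mu)^T · Sigma^{-1} · (x - mu):
  Sigma^{-1} · (x - mu) = (0.1818, 0.4545).
  (x - mu)^T · [Sigma^{-1} · (x - mu)] = (1)·(0.1818) + (2)·(0.4545) = 1.0909.

Step 4 — take square root: d = √(1.0909) ≈ 1.0445.

d(x, mu) = √(1.0909) ≈ 1.0445


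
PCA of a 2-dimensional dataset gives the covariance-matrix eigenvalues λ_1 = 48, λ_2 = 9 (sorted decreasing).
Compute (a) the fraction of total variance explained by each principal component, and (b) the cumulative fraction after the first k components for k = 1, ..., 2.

Step 1 — total variance = trace(Sigma) = Σ λ_i = 48 + 9 = 57.

Step 2 — fraction explained by component i = λ_i / Σ λ:
  PC1: 48/57 = 0.8421
  PC2: 9/57 = 0.1579

Step 3 — cumulative fraction after k components = (λ_1 + ... + λ_k) / Σ λ:
  k = 1: 48/57 = 0.8421
  k = 2: (48 + 9)/57 = 57/57 = 1

Summary (fraction, with percent):

explained: PC1 0.8421 (84.21%), PC2 0.1579 (15.79%);  cumulative: 0.8421, 1


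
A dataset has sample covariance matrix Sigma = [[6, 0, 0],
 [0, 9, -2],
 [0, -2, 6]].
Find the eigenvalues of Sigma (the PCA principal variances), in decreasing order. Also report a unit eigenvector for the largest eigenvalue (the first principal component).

Step 1 — characteristic polynomial p(λ) = det(λI - Sigma) = λ³ - tr·λ² + c_1·λ - det, where tr = trace, c_1 = sum of the principal 2×2 minors, det = det(Sigma):
  tr = 6 + 9 + 6 = 21,
  c_1 = (6·9 - (0)²) + (6·6 - (0)²) + (9·6 - (-2)²) = 54 + 36 + 50 = 140,
  det = 6·(9·6 - (-2)²) - (0)·((0)·6 - (-2)·(0)) + (0)·((0)·(-2) - 9·(0)) = 6·(50) - (0)·(0) + (0)·(0) = 300.
  So p(λ) = λ³ - 21λ² + 140λ - 300.
Step 2 — look for an integer root (rational root theorem: any rational root is an integer divisor of 300). Testing λ = 5:
  p(5) = 125 - 525 + 700 - 300 = 0  ✓
  Dividing out (λ - 5): p(λ) = (λ - 5)(λ² - 16λ + 60).
Step 3 — remaining eigenvalues from the quadratic λ² - 16λ + 60 = 0:
  Δ = 16² - 4·60 = 256 - 240 = 16,  λ = (16 ± √16)/2 = (16 ± 4)/2 = 10 or 6.
  Sorted: λ_1 = 10,  λ_2 = 6,  λ_3 = 5  (check: sum = 21 = tr ✓).

Step 4 — unit eigenvector for λ_1 = 10: v spans the null space of (Sigma - λ_1 I), whose rows are
  r_1 = (-4, 0, 0),  r_2 = (0, -1, -2),  r_3 = (0, -2, -4).
  v is orthogonal to every row, so take v ∝ r_1 × r_2 = ((0)·(-2) - (0)·(-1), (0)·(0) - (-4)·(-2), (-4)·(-1) - (0)·(0)) = (0, -8, 4).
  Rescale (divide by 4; multiply by -1 so the first nonzero entry is positive): u = (0, 2, -1).
  ||u|| = √((0)² + (2)² + (-1)²) = √(5) ≈ 2.2361,  v_1 = u/||u|| ≈ (0, 0.8944, -0.4472) (||v_1|| = 1).

λ_1 = 10,  λ_2 = 6,  λ_3 = 5;  v_1 ≈ (0, 0.8944, -0.4472)


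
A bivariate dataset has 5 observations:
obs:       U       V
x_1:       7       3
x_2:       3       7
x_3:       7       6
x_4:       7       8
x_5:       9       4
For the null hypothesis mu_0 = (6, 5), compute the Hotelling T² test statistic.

Step 1 — sample mean vector:
  mean(U) = (7 + 3 + 7 + 7 + 9) / 5 = 33/5 = 6.6
  mean(V) = (3 + 7 + 6 + 8 + 4) / 5 = 28/5 = 5.6
  x̄ = (6.6, 5.6),  deviation x̄ - mu_0 = (6.6, 5.6) - (6, 5) = (0.6, 0.6).

Step 2 — sample covariance matrix, S[i,j] = (1/(n-1)) · Σ_k (x_{k,i} - mean_i) · (x_{k,j} - mean_j), divisor n-1 = 4:
  S[U,U] = ((0.4)·(0.4) + (-3.6)·(-3.6) + (0.4)·(0.4) + (0.4)·(0.4) + (2.4)·(2.4)) / 4 = 19.2/4 = 4.8
  S[U,V] = ((0.4)·(-2.6) + (-3.6)·(1.4) + (0.4)·(0.4) + (0.4)·(2.4) + (2.4)·(-1.6)) / 4 = -8.8/4 = -2.2
  S[V,V] = ((-2.6)·(-2.6) + (1.4)·(1.4) + (0.4)·(0.4) + (2.4)·(2.4) + (-1.6)·(-1.6)) / 4 = 17.2/4 = 4.3
  S = [[4.8, -2.2],
 [-2.2, 4.3]].

Step 3 — invert S. det(S) = 4.8·4.3 - (-2.2)² = 15.8.
  S^{-1} = (1/det) · [[d, -b], [-b, a]] = [[0.2722, 0.1392],
 [0.1392, 0.3038]].

Step 4 — quadratic form (x̄ - mu_0)^T · S^{-1} · (x̄ - mu_0):
  S^{-1} · (x̄ - mu_0) = (0.2468, 0.2658),
  (x̄ - mu_0)^T · [...] = (0.6)·(0.2468) + (0.6)·(0.2658) = 0.3076.

Step 5 — scale by n: T² = 5 · 0.3076 = 1.538.

T² ≈ 1.538


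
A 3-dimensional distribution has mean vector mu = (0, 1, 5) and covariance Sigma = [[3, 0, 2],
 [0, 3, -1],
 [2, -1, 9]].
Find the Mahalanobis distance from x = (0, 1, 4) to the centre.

Step 1 — centre the observation: (x - mu) = (0, 0, -1).

Step 2 — invert Sigma (cofactor / det for 3×3, or solve directly):
  Sigma^{-1} = [[0.3939, -0.0303, -0.0909],
 [-0.0303, 0.3485, 0.0455],
 [-0.0909, 0.0455, 0.1364]].

Step 3 — form the quadratic (x - mu)^T · Sigma^{-1} · (x - mu):
  Sigma^{-1} · (x - mu) = (0.0909, -0.0455, -0.1364).
  (x - mu)^T · [Sigma^{-1} · (x - mu)] = (0)·(0.0909) + (0)·(-0.0455) + (-1)·(-0.1364) = 0.1364.

Step 4 — take square root: d = √(0.1364) ≈ 0.3693.

d(x, mu) = √(0.1364) ≈ 0.3693


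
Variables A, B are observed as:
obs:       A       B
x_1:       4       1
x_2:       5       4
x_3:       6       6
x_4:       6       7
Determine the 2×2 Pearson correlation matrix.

Step 1 — column means:
  mean(A) = (4 + 5 + 6 + 6) / 4 = 21/4 = 5.25
  mean(B) = (1 + 4 + 6 + 7) / 4 = 18/4 = 4.5

Step 2 — sample variances and covariances s[i,j] = (1/(n-1)) · Σ_k (x_{k,i} - mean_i) · (x_{k,j} - mean_j), with n-1 = 3:
  s[A,A] = ((-1.25)·(-1.25) + (-0.25)·(-0.25) + (0.75)·(0.75) + (0.75)·(0.75)) / 3 = 2.75/3 = 0.9167
  s[A,B] = ((-1.25)·(-3.5) + (-0.25)·(-0.5) + (0.75)·(1.5) + (0.75)·(2.5)) / 3 = 7.5/3 = 2.5
  s[B,B] = ((-3.5)·(-3.5) + (-0.5)·(-0.5) + (1.5)·(1.5) + (2.5)·(2.5)) / 3 = 21/3 = 7
  Sample standard deviations s_i = √(s[i,i]):
  s(A) = √(0.9167) = 0.9574
  s(B) = √(7) = 2.6458

Step 3 — r_{ij} = s_{ij} / (s_i · s_j):
  r[A,A] = 1 (diagonal).
  r[A,B] = 2.5 / (0.9574 · 2.6458) = 2.5 / 2.5331 = 0.9869
  r[B,B] = 1 (diagonal).

R is symmetric with unit diagonal. Assembling:

R = [[1, 0.9869],
 [0.9869, 1]]


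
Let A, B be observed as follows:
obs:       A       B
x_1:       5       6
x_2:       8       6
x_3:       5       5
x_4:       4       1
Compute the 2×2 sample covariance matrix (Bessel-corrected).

Step 1 — column means:
  mean(A) = (5 + 8 + 5 + 4) / 4 = 22/4 = 5.5
  mean(B) = (6 + 6 + 5 + 1) / 4 = 18/4 = 4.5

Step 2 — sample covariance S[i,j] = (1/(n-1)) · Σ_k (x_{k,i} - mean_i) · (x_{k,j} - mean_j), with n-1 = 3.
  S[A,A] = ((-0.5)·(-0.5) + (2.5)·(2.5) + (-0.5)·(-0.5) + (-1.5)·(-1.5)) / 3 = 9/3 = 3
  S[A,B] = ((-0.5)·(1.5) + (2.5)·(1.5) + (-0.5)·(0.5) + (-1.5)·(-3.5)) / 3 = 8/3 = 2.6667
  S[B,B] = ((1.5)·(1.5) + (1.5)·(1.5) + (0.5)·(0.5) + (-3.5)·(-3.5)) / 3 = 17/3 = 5.6667

S is symmetric (S[j,i] = S[i,j]). Assembling:

S = [[3, 2.6667],
 [2.6667, 5.6667]]


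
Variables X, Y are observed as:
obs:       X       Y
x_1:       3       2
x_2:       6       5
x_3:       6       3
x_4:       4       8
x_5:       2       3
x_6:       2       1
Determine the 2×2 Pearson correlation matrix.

Step 1 — column means:
  mean(X) = (3 + 6 + 6 + 4 + 2 + 2) / 6 = 23/6 = 3.8333
  mean(Y) = (2 + 5 + 3 + 8 + 3 + 1) / 6 = 22/6 = 3.6667

Step 2 — sample variances and covariances s[i,j] = (1/(n-1)) · Σ_k (x_{k,i} - mean_i) · (x_{k,j} - mean_j), with n-1 = 5:
  s[X,X] = ((-0.8333)·(-0.8333) + (2.1667)·(2.1667) + (2.1667)·(2.1667) + (0.1667)·(0.1667) + (-1.8333)·(-1.8333) + (-1.8333)·(-1.8333)) / 5 = 16.8333/5 = 3.3667
  s[X,Y] = ((-0.8333)·(-1.6667) + (2.1667)·(1.3333) + (2.1667)·(-0.6667) + (0.1667)·(4.3333) + (-1.8333)·(-0.6667) + (-1.8333)·(-2.6667)) / 5 = 9.6667/5 = 1.9333
  s[Y,Y] = ((-1.6667)·(-1.6667) + (1.3333)·(1.3333) + (-0.6667)·(-0.6667) + (4.3333)·(4.3333) + (-0.6667)·(-0.6667) + (-2.6667)·(-2.6667)) / 5 = 31.3333/5 = 6.2667
  Sample standard deviations s_i = √(s[i,i]):
  s(X) = √(3.3667) = 1.8348
  s(Y) = √(6.2667) = 2.5033

Step 3 — r_{ij} = s_{ij} / (s_i · s_j):
  r[X,X] = 1 (diagonal).
  r[X,Y] = 1.9333 / (1.8348 · 2.5033) = 1.9333 / 4.5932 = 0.4209
  r[Y,Y] = 1 (diagonal).

R is symmetric with unit diagonal. Assembling:

R = [[1, 0.4209],
 [0.4209, 1]]


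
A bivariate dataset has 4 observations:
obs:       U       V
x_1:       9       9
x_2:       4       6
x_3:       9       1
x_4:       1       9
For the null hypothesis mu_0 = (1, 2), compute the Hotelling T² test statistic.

Step 1 — sample mean vector:
  mean(U) = (9 + 4 + 9 + 1) / 4 = 23/4 = 5.75
  mean(V) = (9 + 6 + 1 + 9) / 4 = 25/4 = 6.25
  x̄ = (5.75, 6.25),  deviation x̄ - mu_0 = (5.75, 6.25) - (1, 2) = (4.75, 4.25).

Step 2 — sample covariance matrix, S[i,j] = (1/(n-1)) · Σ_k (x_{k,i} - mean_i) · (x_{k,j} - mean_j), divisor n-1 = 3:
  S[U,U] = ((3.25)·(3.25) + (-1.75)·(-1.75) + (3.25)·(3.25) + (-4.75)·(-4.75)) / 3 = 46.75/3 = 15.5833
  S[U,V] = ((3.25)·(2.75) + (-1.75)·(-0.25) + (3.25)·(-5.25) + (-4.75)·(2.75)) / 3 = -20.75/3 = -6.9167
  S[V,V] = ((2.75)·(2.75) + (-0.25)·(-0.25) + (-5.25)·(-5.25) + (2.75)·(2.75)) / 3 = 42.75/3 = 14.25
  S = [[15.5833, -6.9167],
 [-6.9167, 14.25]].

Step 3 — invert S. det(S) = 15.5833·14.25 - (-6.9167)² = 174.2222.
  S^{-1} = (1/det) · [[d, -b], [-b, a]] = [[0.0818, 0.0397],
 [0.0397, 0.0894]].

Step 4 — quadratic form (x̄ - mu_0)^T · S^{-1} · (x̄ - mu_0):
  S^{-1} · (x̄ - mu_0) = (0.5572, 0.5687),
  (x̄ - mu_0)^T · [...] = (4.75)·(0.5572) + (4.25)·(0.5687) = 5.0639.

Step 5 — scale by n: T² = 4 · 5.0639 = 20.2557.

T² ≈ 20.2557


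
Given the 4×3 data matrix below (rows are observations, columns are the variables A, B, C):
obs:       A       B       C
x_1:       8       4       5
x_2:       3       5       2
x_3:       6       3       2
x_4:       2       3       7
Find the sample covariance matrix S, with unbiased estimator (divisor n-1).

Step 1 — column means:
  mean(A) = (8 + 3 + 6 + 2) / 4 = 19/4 = 4.75
  mean(B) = (4 + 5 + 3 + 3) / 4 = 15/4 = 3.75
  mean(C) = (5 + 2 + 2 + 7) / 4 = 16/4 = 4

Step 2 — sample covariance S[i,j] = (1/(n-1)) · Σ_k (x_{k,i} - mean_i) · (x_{k,j} - mean_j), with n-1 = 3.
  S[A,A] = ((3.25)·(3.25) + (-1.75)·(-1.75) + (1.25)·(1.25) + (-2.75)·(-2.75)) / 3 = 22.75/3 = 7.5833
  S[A,B] = ((3.25)·(0.25) + (-1.75)·(1.25) + (1.25)·(-0.75) + (-2.75)·(-0.75)) / 3 = -0.25/3 = -0.0833
  S[A,C] = ((3.25)·(1) + (-1.75)·(-2) + (1.25)·(-2) + (-2.75)·(3)) / 3 = -4/3 = -1.3333
  S[B,B] = ((0.25)·(0.25) + (1.25)·(1.25) + (-0.75)·(-0.75) + (-0.75)·(-0.75)) / 3 = 2.75/3 = 0.9167
  S[B,C] = ((0.25)·(1) + (1.25)·(-2) + (-0.75)·(-2) + (-0.75)·(3)) / 3 = -3/3 = -1
  S[C,C] = ((1)·(1) + (-2)·(-2) + (-2)·(-2) + (3)·(3)) / 3 = 18/3 = 6

S is symmetric (S[j,i] = S[i,j]). Assembling:

S = [[7.5833, -0.0833, -1.3333],
 [-0.0833, 0.9167, -1],
 [-1.3333, -1, 6]]


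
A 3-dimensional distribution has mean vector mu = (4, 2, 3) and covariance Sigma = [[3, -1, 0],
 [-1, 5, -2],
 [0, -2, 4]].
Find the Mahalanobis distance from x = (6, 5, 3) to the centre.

Step 1 — centre the observation: (x - mu) = (2, 3, 0).

Step 2 — invert Sigma (cofactor / det for 3×3, or solve directly):
  Sigma^{-1} = [[0.3636, 0.0909, 0.0455],
 [0.0909, 0.2727, 0.1364],
 [0.0455, 0.1364, 0.3182]].

Step 3 — form the quadratic (x - mu)^T · Sigma^{-1} · (x - mu):
  Sigma^{-1} · (x - mu) = (1, 1, 0.5).
  (x - mu)^T · [Sigma^{-1} · (x - mu)] = (2)·(1) + (3)·(1) + (0)·(0.5) = 5.

Step 4 — take square root: d = √(5) ≈ 2.2361.

d(x, mu) = √(5) ≈ 2.2361


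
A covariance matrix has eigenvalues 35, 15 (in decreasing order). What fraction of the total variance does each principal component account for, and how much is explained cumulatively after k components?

Step 1 — total variance = trace(Sigma) = Σ λ_i = 35 + 15 = 50.

Step 2 — fraction explained by component i = λ_i / Σ λ:
  PC1: 35/50 = 0.7
  PC2: 15/50 = 0.3

Step 3 — cumulative fraction after k components = (λ_1 + ... + λ_k) / Σ λ:
  k = 1: 35/50 = 0.7
  k = 2: (35 + 15)/50 = 50/50 = 1

Summary (fraction, with percent):

explained: PC1 0.7 (70%), PC2 0.3 (30%);  cumulative: 0.7, 1


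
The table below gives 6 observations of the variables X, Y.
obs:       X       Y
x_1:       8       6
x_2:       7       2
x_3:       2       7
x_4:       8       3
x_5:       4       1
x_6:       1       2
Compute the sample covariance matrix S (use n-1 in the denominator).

Step 1 — column means:
  mean(X) = (8 + 7 + 2 + 8 + 4 + 1) / 6 = 30/6 = 5
  mean(Y) = (6 + 2 + 7 + 3 + 1 + 2) / 6 = 21/6 = 3.5

Step 2 — sample covariance S[i,j] = (1/(n-1)) · Σ_k (x_{k,i} - mean_i) · (x_{k,j} - mean_j), with n-1 = 5.
  S[X,X] = ((3)·(3) + (2)·(2) + (-3)·(-3) + (3)·(3) + (-1)·(-1) + (-4)·(-4)) / 5 = 48/5 = 9.6
  S[X,Y] = ((3)·(2.5) + (2)·(-1.5) + (-3)·(3.5) + (3)·(-0.5) + (-1)·(-2.5) + (-4)·(-1.5)) / 5 = 1/5 = 0.2
  S[Y,Y] = ((2.5)·(2.5) + (-1.5)·(-1.5) + (3.5)·(3.5) + (-0.5)·(-0.5) + (-2.5)·(-2.5) + (-1.5)·(-1.5)) / 5 = 29.5/5 = 5.9

S is symmetric (S[j,i] = S[i,j]). Assembling:

S = [[9.6, 0.2],
 [0.2, 5.9]]


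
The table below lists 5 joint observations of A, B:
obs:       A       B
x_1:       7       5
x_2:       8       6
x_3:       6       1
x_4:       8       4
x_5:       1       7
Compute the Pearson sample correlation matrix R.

Step 1 — column means:
  mean(A) = (7 + 8 + 6 + 8 + 1) / 5 = 30/5 = 6
  mean(B) = (5 + 6 + 1 + 4 + 7) / 5 = 23/5 = 4.6

Step 2 — sample variances and covariances s[i,j] = (1/(n-1)) · Σ_k (x_{k,i} - mean_i) · (x_{k,j} - mean_j), with n-1 = 4:
  s[A,A] = ((1)·(1) + (2)·(2) + (0)·(0) + (2)·(2) + (-5)·(-5)) / 4 = 34/4 = 8.5
  s[A,B] = ((1)·(0.4) + (2)·(1.4) + (0)·(-3.6) + (2)·(-0.6) + (-5)·(2.4)) / 4 = -10/4 = -2.5
  s[B,B] = ((0.4)·(0.4) + (1.4)·(1.4) + (-3.6)·(-3.6) + (-0.6)·(-0.6) + (2.4)·(2.4)) / 4 = 21.2/4 = 5.3
  Sample standard deviations s_i = √(s[i,i]):
  s(A) = √(8.5) = 2.9155
  s(B) = √(5.3) = 2.3022

Step 3 — r_{ij} = s_{ij} / (s_i · s_j):
  r[A,A] = 1 (diagonal).
  r[A,B] = -2.5 / (2.9155 · 2.3022) = -2.5 / 6.7119 = -0.3725
  r[B,B] = 1 (diagonal).

R is symmetric with unit diagonal. Assembling:

R = [[1, -0.3725],
 [-0.3725, 1]]


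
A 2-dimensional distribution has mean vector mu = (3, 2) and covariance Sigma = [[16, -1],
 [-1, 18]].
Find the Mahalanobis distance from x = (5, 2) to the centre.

Step 1 — centre the observation: (x - mu) = (2, 0).

Step 2 — invert Sigma. det(Sigma) = 16·18 - (-1)² = 287.
  Sigma^{-1} = (1/det) · [[d, -b], [-b, a]] = [[0.0627, 0.0035],
 [0.0035, 0.0557]].

Step 3 — form the quadratic (x - mu)^T · Sigma^{-1} · (x - mu):
  Sigma^{-1} · (x - mu) = (0.1254, 0.007).
  (x - mu)^T · [Sigma^{-1} · (x - mu)] = (2)·(0.1254) + (0)·(0.007) = 0.2509.

Step 4 — take square root: d = √(0.2509) ≈ 0.5009.

d(x, mu) = √(0.2509) ≈ 0.5009


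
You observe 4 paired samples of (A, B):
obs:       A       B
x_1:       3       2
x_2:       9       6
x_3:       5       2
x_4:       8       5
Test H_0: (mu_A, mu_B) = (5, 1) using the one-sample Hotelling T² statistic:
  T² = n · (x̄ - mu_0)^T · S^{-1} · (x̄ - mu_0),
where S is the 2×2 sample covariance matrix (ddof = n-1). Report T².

Step 1 — sample mean vector:
  mean(A) = (3 + 9 + 5 + 8) / 4 = 25/4 = 6.25
  mean(B) = (2 + 6 + 2 + 5) / 4 = 15/4 = 3.75
  x̄ = (6.25, 3.75),  deviation x̄ - mu_0 = (6.25, 3.75) - (5, 1) = (1.25, 2.75).

Step 2 — sample covariance matrix, S[i,j] = (1/(n-1)) · Σ_k (x_{k,i} - mean_i) · (x_{k,j} - mean_j), divisor n-1 = 3:
  S[A,A] = ((-3.25)·(-3.25) + (2.75)·(2.75) + (-1.25)·(-1.25) + (1.75)·(1.75)) / 3 = 22.75/3 = 7.5833
  S[A,B] = ((-3.25)·(-1.75) + (2.75)·(2.25) + (-1.25)·(-1.75) + (1.75)·(1.25)) / 3 = 16.25/3 = 5.4167
  S[B,B] = ((-1.75)·(-1.75) + (2.25)·(2.25) + (-1.75)·(-1.75) + (1.25)·(1.25)) / 3 = 12.75/3 = 4.25
  S = [[7.5833, 5.4167],
 [5.4167, 4.25]].

Step 3 — invert S. det(S) = 7.5833·4.25 - (5.4167)² = 2.8889.
  S^{-1} = (1/det) · [[d, -b], [-b, a]] = [[1.4712, -1.875],
 [-1.875, 2.625]].

Step 4 — quadratic form (x̄ - mu_0)^T · S^{-1} · (x̄ - mu_0):
  S^{-1} · (x̄ - mu_0) = (-3.3173, 4.875),
  (x̄ - mu_0)^T · [...] = (1.25)·(-3.3173) + (2.75)·(4.875) = 9.2596.

Step 5 — scale by n: T² = 4 · 9.2596 = 37.0385.

T² ≈ 37.0385


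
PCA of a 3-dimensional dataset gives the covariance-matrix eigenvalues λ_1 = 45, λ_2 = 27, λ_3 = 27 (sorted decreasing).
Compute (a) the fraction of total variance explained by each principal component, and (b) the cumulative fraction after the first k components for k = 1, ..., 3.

Step 1 — total variance = trace(Sigma) = Σ λ_i = 45 + 27 + 27 = 99.

Step 2 — fraction explained by component i = λ_i / Σ λ:
  PC1: 45/99 = 0.4545
  PC2: 27/99 = 0.2727
  PC3: 27/99 = 0.2727

Step 3 — cumulative fraction after k components = (λ_1 + ... + λ_k) / Σ λ:
  k = 1: 45/99 = 0.4545
  k = 2: (45 + 27)/99 = 72/99 = 0.7273
  k = 3: (45 + 27 + 27)/99 = 99/99 = 1

Summary (fraction, with percent):

explained: PC1 0.4545 (45.45%), PC2 0.2727 (27.27%), PC3 0.2727 (27.27%);  cumulative: 0.4545, 0.7273, 1


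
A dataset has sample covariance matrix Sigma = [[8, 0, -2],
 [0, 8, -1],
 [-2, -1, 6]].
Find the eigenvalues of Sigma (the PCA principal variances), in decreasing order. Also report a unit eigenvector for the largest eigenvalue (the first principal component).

Step 1 — characteristic polynomial p(λ) = det(λI - Sigma) = λ³ - tr·λ² + c_1·λ - det, where tr = trace, c_1 = sum of the principal 2×2 minors, det = det(Sigma):
  tr = 8 + 8 + 6 = 22,
  c_1 = (8·8 - (0)²) + (8·6 - (-2)²) + (8·6 - (-1)²) = 64 + 44 + 47 = 155,
  det = 8·(8·6 - (-1)²) - (0)·((0)·6 - (-1)·(-2)) + (-2)·((0)·(-1) - 8·(-2)) = 8·(47) - (0)·(-2) + (-2)·(16) = 344.
  So p(λ) = λ³ - 22λ² + 155λ - 344.
Step 2 — look for an integer root (rational root theorem: any rational root is an integer divisor of 344). Testing λ = 8:
  p(8) = 512 - 1408 + 1240 - 344 = 0  ✓
  Dividing out (λ - 8): p(λ) = (λ - 8)(λ² - 14λ + 43).
Step 3 — remaining eigenvalues from the quadratic λ² - 14λ + 43 = 0:
  Δ = 14² - 4·43 = 196 - 172 = 24,  λ = (14 ± √24)/2 = (14 ± 4.899)/2 ≈ 9.4495 or 4.5505.
  Sorted: λ_1 = 9.4495,  λ_2 = 8,  λ_3 = 4.5505  (check: sum = 22 = tr ✓).

Step 4 — unit eigenvector for λ_1 ≈ 9.4495: v spans the null space of (Sigma - λ_1 I), whose rows are
  r_1 = (-1.4495, 0, -2),  r_2 = (0, -1.4495, -1),  r_3 = (-2, -1, -3.4495).
  v is orthogonal to every row, so take v ∝ r_1 × r_2 = ((0)·(-1) - (-2)·(-1.4495), (-2)·(0) - (-1.4495)·(-1), (-1.4495)·(-1.4495) - (0)·(0)) ≈ (-2.899, -1.4495, 2.101).
  Rescale (multiply by -1 so the first nonzero entry is positive): u = (2.899, 1.4495, -2.101).
  ||u|| = √((2.899)² + (1.4495)² + (-2.101)²) = √(14.9194) ≈ 3.8626,  v_1 = u/||u|| ≈ (0.7505, 0.3753, -0.5439) (||v_1|| = 1).

λ_1 = 9.4495,  λ_2 = 8,  λ_3 = 4.5505;  v_1 ≈ (0.7505, 0.3753, -0.5439)


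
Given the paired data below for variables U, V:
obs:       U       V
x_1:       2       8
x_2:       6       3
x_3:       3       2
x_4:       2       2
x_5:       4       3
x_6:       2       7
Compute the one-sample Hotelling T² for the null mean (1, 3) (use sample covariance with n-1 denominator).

Step 1 — sample mean vector:
  mean(U) = (2 + 6 + 3 + 2 + 4 + 2) / 6 = 19/6 = 3.1667
  mean(V) = (8 + 3 + 2 + 2 + 3 + 7) / 6 = 25/6 = 4.1667
  x̄ = (3.1667, 4.1667),  deviation x̄ - mu_0 = (3.1667, 4.1667) - (1, 3) = (2.1667, 1.1667).

Step 2 — sample covariance matrix, S[i,j] = (1/(n-1)) · Σ_k (x_{k,i} - mean_i) · (x_{k,j} - mean_j), divisor n-1 = 5:
  S[U,U] = ((-1.1667)·(-1.1667) + (2.8333)·(2.8333) + (-0.1667)·(-0.1667) + (-1.1667)·(-1.1667) + (0.8333)·(0.8333) + (-1.1667)·(-1.1667)) / 5 = 12.8333/5 = 2.5667
  S[U,V] = ((-1.1667)·(3.8333) + (2.8333)·(-1.1667) + (-0.1667)·(-2.1667) + (-1.1667)·(-2.1667) + (0.8333)·(-1.1667) + (-1.1667)·(2.8333)) / 5 = -9.1667/5 = -1.8333
  S[V,V] = ((3.8333)·(3.8333) + (-1.1667)·(-1.1667) + (-2.1667)·(-2.1667) + (-2.1667)·(-2.1667) + (-1.1667)·(-1.1667) + (2.8333)·(2.8333)) / 5 = 34.8333/5 = 6.9667
  S = [[2.5667, -1.8333],
 [-1.8333, 6.9667]].

Step 3 — invert S. det(S) = 2.5667·6.9667 - (-1.8333)² = 14.52.
  S^{-1} = (1/det) · [[d, -b], [-b, a]] = [[0.4798, 0.1263],
 [0.1263, 0.1768]].

Step 4 — quadratic form (x̄ - mu_0)^T · S^{-1} · (x̄ - mu_0):
  S^{-1} · (x̄ - mu_0) = (1.1869, 0.4798),
  (x̄ - mu_0)^T · [...] = (2.1667)·(1.1869) + (1.1667)·(0.4798) = 3.1313.

Step 5 — scale by n: T² = 6 · 3.1313 = 18.7879.

T² ≈ 18.7879


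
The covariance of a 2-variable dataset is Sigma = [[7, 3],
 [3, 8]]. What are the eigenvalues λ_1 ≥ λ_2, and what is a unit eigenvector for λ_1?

Step 1 — characteristic polynomial of 2×2 Sigma:
  det(Sigma - λI) = λ² - trace · λ + det = 0.
  trace = 7 + 8 = 15, det = 7·8 - (3)² = 47.
Step 2 — discriminant:
  Δ = trace² - 4·det = 225 - 188 = 37.
Step 3 — eigenvalues:
  λ = (trace ± √Δ)/2 = (15 ± 6.0828)/2,
  λ_1 = 10.5414,  λ_2 = 4.4586.

Step 4 — unit eigenvector for λ_1: solve (Sigma - λ_1 I)v = 0. First row:
  (7 - 10.5414)·v_x + (3)·v_y = 0, i.e. (-3.5414)·v_x + (3)·v_y = 0,
  so v ∝ (b, λ_1 - a) = (3, 3.5414) = u.
  ||u|| = √((3)² + (3.5414)²) = √(21.5414) ≈ 4.6413,
  v_1 = u/||u|| ≈ (0.6464, 0.763) (||v_1|| = 1).

λ_1 = 10.5414,  λ_2 = 4.4586;  v_1 ≈ (0.6464, 0.763)


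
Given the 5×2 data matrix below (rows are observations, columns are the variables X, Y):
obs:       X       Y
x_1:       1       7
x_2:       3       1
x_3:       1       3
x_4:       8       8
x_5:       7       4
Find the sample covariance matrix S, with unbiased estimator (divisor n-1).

Step 1 — column means:
  mean(X) = (1 + 3 + 1 + 8 + 7) / 5 = 20/5 = 4
  mean(Y) = (7 + 1 + 3 + 8 + 4) / 5 = 23/5 = 4.6

Step 2 — sample covariance S[i,j] = (1/(n-1)) · Σ_k (x_{k,i} - mean_i) · (x_{k,j} - mean_j), with n-1 = 4.
  S[X,X] = ((-3)·(-3) + (-1)·(-1) + (-3)·(-3) + (4)·(4) + (3)·(3)) / 4 = 44/4 = 11
  S[X,Y] = ((-3)·(2.4) + (-1)·(-3.6) + (-3)·(-1.6) + (4)·(3.4) + (3)·(-0.6)) / 4 = 13/4 = 3.25
  S[Y,Y] = ((2.4)·(2.4) + (-3.6)·(-3.6) + (-1.6)·(-1.6) + (3.4)·(3.4) + (-0.6)·(-0.6)) / 4 = 33.2/4 = 8.3

S is symmetric (S[j,i] = S[i,j]). Assembling:

S = [[11, 3.25],
 [3.25, 8.3]]


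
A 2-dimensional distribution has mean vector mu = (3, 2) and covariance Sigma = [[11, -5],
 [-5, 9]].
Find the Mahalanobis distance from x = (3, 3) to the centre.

Step 1 — centre the observation: (x - mu) = (0, 1).

Step 2 — invert Sigma. det(Sigma) = 11·9 - (-5)² = 74.
  Sigma^{-1} = (1/det) · [[d, -b], [-b, a]] = [[0.1216, 0.0676],
 [0.0676, 0.1486]].

Step 3 — form the quadratic (x - mu)^T · Sigma^{-1} · (x - mu):
  Sigma^{-1} · (x - mu) = (0.0676, 0.1486).
  (x - mu)^T · [Sigma^{-1} · (x - mu)] = (0)·(0.0676) + (1)·(0.1486) = 0.1486.

Step 4 — take square root: d = √(0.1486) ≈ 0.3855.

d(x, mu) = √(0.1486) ≈ 0.3855


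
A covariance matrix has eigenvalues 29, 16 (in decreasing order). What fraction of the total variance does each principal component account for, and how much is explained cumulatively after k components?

Step 1 — total variance = trace(Sigma) = Σ λ_i = 29 + 16 = 45.

Step 2 — fraction explained by component i = λ_i / Σ λ:
  PC1: 29/45 = 0.6444
  PC2: 16/45 = 0.3556

Step 3 — cumulative fraction after k components = (λ_1 + ... + λ_k) / Σ λ:
  k = 1: 29/45 = 0.6444
  k = 2: (29 + 16)/45 = 45/45 = 1

Summary (fraction, with percent):

explained: PC1 0.6444 (64.44%), PC2 0.3556 (35.56%);  cumulative: 0.6444, 1


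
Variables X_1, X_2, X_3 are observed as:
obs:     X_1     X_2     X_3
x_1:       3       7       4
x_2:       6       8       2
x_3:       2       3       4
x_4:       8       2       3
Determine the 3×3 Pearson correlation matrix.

Step 1 — column means:
  mean(X_1) = (3 + 6 + 2 + 8) / 4 = 19/4 = 4.75
  mean(X_2) = (7 + 8 + 3 + 2) / 4 = 20/4 = 5
  mean(X_3) = (4 + 2 + 4 + 3) / 4 = 13/4 = 3.25

Step 2 — sample variances and covariances s[i,j] = (1/(n-1)) · Σ_k (x_{k,i} - mean_i) · (x_{k,j} - mean_j), with n-1 = 3:
  s[X_1,X_1] = ((-1.75)·(-1.75) + (1.25)·(1.25) + (-2.75)·(-2.75) + (3.25)·(3.25)) / 3 = 22.75/3 = 7.5833
  s[X_1,X_2] = ((-1.75)·(2) + (1.25)·(3) + (-2.75)·(-2) + (3.25)·(-3)) / 3 = -4/3 = -1.3333
  s[X_1,X_3] = ((-1.75)·(0.75) + (1.25)·(-1.25) + (-2.75)·(0.75) + (3.25)·(-0.25)) / 3 = -5.75/3 = -1.9167
  s[X_2,X_2] = ((2)·(2) + (3)·(3) + (-2)·(-2) + (-3)·(-3)) / 3 = 26/3 = 8.6667
  s[X_2,X_3] = ((2)·(0.75) + (3)·(-1.25) + (-2)·(0.75) + (-3)·(-0.25)) / 3 = -3/3 = -1
  s[X_3,X_3] = ((0.75)·(0.75) + (-1.25)·(-1.25) + (0.75)·(0.75) + (-0.25)·(-0.25)) / 3 = 2.75/3 = 0.9167
  Sample standard deviations s_i = √(s[i,i]):
  s(X_1) = √(7.5833) = 2.7538
  s(X_2) = √(8.6667) = 2.9439
  s(X_3) = √(0.9167) = 0.9574

Step 3 — r_{ij} = s_{ij} / (s_i · s_j):
  r[X_1,X_1] = 1 (diagonal).
  r[X_1,X_2] = -1.3333 / (2.7538 · 2.9439) = -1.3333 / 8.1069 = -0.1645
  r[X_1,X_3] = -1.9167 / (2.7538 · 0.9574) = -1.9167 / 2.6365 = -0.727
  r[X_2,X_2] = 1 (diagonal).
  r[X_2,X_3] = -1 / (2.9439 · 0.9574) = -1 / 2.8186 = -0.3548
  r[X_3,X_3] = 1 (diagonal).

R is symmetric with unit diagonal. Assembling:

R = [[1, -0.1645, -0.727],
 [-0.1645, 1, -0.3548],
 [-0.727, -0.3548, 1]]


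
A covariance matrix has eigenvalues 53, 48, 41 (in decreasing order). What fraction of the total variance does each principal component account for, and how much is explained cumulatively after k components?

Step 1 — total variance = trace(Sigma) = Σ λ_i = 53 + 48 + 41 = 142.

Step 2 — fraction explained by component i = λ_i / Σ λ:
  PC1: 53/142 = 0.3732
  PC2: 48/142 = 0.338
  PC3: 41/142 = 0.2887

Step 3 — cumulative fraction after k components = (λ_1 + ... + λ_k) / Σ λ:
  k = 1: 53/142 = 0.3732
  k = 2: (53 + 48)/142 = 101/142 = 0.7113
  k = 3: (53 + 48 + 41)/142 = 142/142 = 1

Summary (fraction, with percent):

explained: PC1 0.3732 (37.32%), PC2 0.338 (33.8%), PC3 0.2887 (28.87%);  cumulative: 0.3732, 0.7113, 1


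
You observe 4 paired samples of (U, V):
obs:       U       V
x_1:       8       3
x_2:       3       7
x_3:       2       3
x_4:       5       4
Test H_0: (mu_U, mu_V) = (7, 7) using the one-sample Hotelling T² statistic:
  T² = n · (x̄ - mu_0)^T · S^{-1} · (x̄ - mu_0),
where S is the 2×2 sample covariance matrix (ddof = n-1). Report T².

Step 1 — sample mean vector:
  mean(U) = (8 + 3 + 2 + 5) / 4 = 18/4 = 4.5
  mean(V) = (3 + 7 + 3 + 4) / 4 = 17/4 = 4.25
  x̄ = (4.5, 4.25),  deviation x̄ - mu_0 = (4.5, 4.25) - (7, 7) = (-2.5, -2.75).

Step 2 — sample covariance matrix, S[i,j] = (1/(n-1)) · Σ_k (x_{k,i} - mean_i) · (x_{k,j} - mean_j), divisor n-1 = 3:
  S[U,U] = ((3.5)·(3.5) + (-1.5)·(-1.5) + (-2.5)·(-2.5) + (0.5)·(0.5)) / 3 = 21/3 = 7
  S[U,V] = ((3.5)·(-1.25) + (-1.5)·(2.75) + (-2.5)·(-1.25) + (0.5)·(-0.25)) / 3 = -5.5/3 = -1.8333
  S[V,V] = ((-1.25)·(-1.25) + (2.75)·(2.75) + (-1.25)·(-1.25) + (-0.25)·(-0.25)) / 3 = 10.75/3 = 3.5833
  S = [[7, -1.8333],
 [-1.8333, 3.5833]].

Step 3 — invert S. det(S) = 7·3.5833 - (-1.8333)² = 21.7222.
  S^{-1} = (1/det) · [[d, -b], [-b, a]] = [[0.165, 0.0844],
 [0.0844, 0.3223]].

Step 4 — quadratic form (x̄ - mu_0)^T · S^{-1} · (x̄ - mu_0):
  S^{-1} · (x̄ - mu_0) = (-0.6445, -1.0972),
  (x̄ - mu_0)^T · [...] = (-2.5)·(-0.6445) + (-2.75)·(-1.0972) = 4.6285.

Step 5 — scale by n: T² = 4 · 4.6285 = 18.5141.

T² ≈ 18.5141


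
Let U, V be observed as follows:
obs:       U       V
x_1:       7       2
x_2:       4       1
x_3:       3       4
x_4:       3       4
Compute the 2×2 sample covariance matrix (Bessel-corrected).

Step 1 — column means:
  mean(U) = (7 + 4 + 3 + 3) / 4 = 17/4 = 4.25
  mean(V) = (2 + 1 + 4 + 4) / 4 = 11/4 = 2.75

Step 2 — sample covariance S[i,j] = (1/(n-1)) · Σ_k (x_{k,i} - mean_i) · (x_{k,j} - mean_j), with n-1 = 3.
  S[U,U] = ((2.75)·(2.75) + (-0.25)·(-0.25) + (-1.25)·(-1.25) + (-1.25)·(-1.25)) / 3 = 10.75/3 = 3.5833
  S[U,V] = ((2.75)·(-0.75) + (-0.25)·(-1.75) + (-1.25)·(1.25) + (-1.25)·(1.25)) / 3 = -4.75/3 = -1.5833
  S[V,V] = ((-0.75)·(-0.75) + (-1.75)·(-1.75) + (1.25)·(1.25) + (1.25)·(1.25)) / 3 = 6.75/3 = 2.25

S is symmetric (S[j,i] = S[i,j]). Assembling:

S = [[3.5833, -1.5833],
 [-1.5833, 2.25]]


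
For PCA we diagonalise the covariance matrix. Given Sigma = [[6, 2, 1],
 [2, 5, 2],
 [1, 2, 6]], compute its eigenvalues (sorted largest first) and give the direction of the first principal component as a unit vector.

Step 1 — characteristic polynomial p(λ) = det(λI - Sigma) = λ³ - tr·λ² + c_1·λ - det, where tr = trace, c_1 = sum of the principal 2×2 minors, det = det(Sigma):
  tr = 6 + 5 + 6 = 17,
  c_1 = (6·5 - (2)²) + (6·6 - (1)²) + (5·6 - (2)²) = 26 + 35 + 26 = 87,
  det = 6·(5·6 - (2)²) - (2)·((2)·6 - (2)·(1)) + (1)·((2)·(2) - 5·(1)) = 6·(26) - (2)·(10) + (1)·(-1) = 135.
  So p(λ) = λ³ - 17λ² + 87λ - 135.
Step 2 — look for an integer root (rational root theorem: any rational root is an integer divisor of 135). Testing λ = 3:
  p(3) = 27 - 153 + 261 - 135 = 0  ✓
  Dividing out (λ - 3): p(λ) = (λ - 3)(λ² - 14λ + 45).
Step 3 — remaining eigenvalues from the quadratic λ² - 14λ + 45 = 0:
  Δ = 14² - 4·45 = 196 - 180 = 16,  λ = (14 ± √16)/2 = (14 ± 4)/2 = 9 or 5.
  Sorted: λ_1 = 9,  λ_2 = 5,  λ_3 = 3  (check: sum = 17 = tr ✓).

Step 4 — unit eigenvector for λ_1 = 9: v spans the null space of (Sigma - λ_1 I), whose rows are
  r_1 = (-3, 2, 1),  r_2 = (2, -4, 2),  r_3 = (1, 2, -3).
  v is orthogonal to every row, so take v ∝ r_1 × r_2 = ((2)·(2) - (1)·(-4), (1)·(2) - (-3)·(2), (-3)·(-4) - (2)·(2)) = (8, 8, 8).
  Rescale (divide by 8): u = (1, 1, 1).
  ||u|| = √((1)² + (1)² + (1)²) = √(3) ≈ 1.7321,  v_1 = u/||u|| ≈ (0.5774, 0.5774, 0.5774) (||v_1|| = 1).

λ_1 = 9,  λ_2 = 5,  λ_3 = 3;  v_1 ≈ (0.5774, 0.5774, 0.5774)


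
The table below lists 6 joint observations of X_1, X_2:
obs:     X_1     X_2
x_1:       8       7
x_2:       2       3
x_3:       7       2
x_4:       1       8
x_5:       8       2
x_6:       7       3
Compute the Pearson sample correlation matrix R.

Step 1 — column means:
  mean(X_1) = (8 + 2 + 7 + 1 + 8 + 7) / 6 = 33/6 = 5.5
  mean(X_2) = (7 + 3 + 2 + 8 + 2 + 3) / 6 = 25/6 = 4.1667

Step 2 — sample variances and covariances s[i,j] = (1/(n-1)) · Σ_k (x_{k,i} - mean_i) · (x_{k,j} - mean_j), with n-1 = 5:
  s[X_1,X_1] = ((2.5)·(2.5) + (-3.5)·(-3.5) + (1.5)·(1.5) + (-4.5)·(-4.5) + (2.5)·(2.5) + (1.5)·(1.5)) / 5 = 49.5/5 = 9.9
  s[X_1,X_2] = ((2.5)·(2.8333) + (-3.5)·(-1.1667) + (1.5)·(-2.1667) + (-4.5)·(3.8333) + (2.5)·(-2.1667) + (1.5)·(-1.1667)) / 5 = -16.5/5 = -3.3
  s[X_2,X_2] = ((2.8333)·(2.8333) + (-1.1667)·(-1.1667) + (-2.1667)·(-2.1667) + (3.8333)·(3.8333) + (-2.1667)·(-2.1667) + (-1.1667)·(-1.1667)) / 5 = 34.8333/5 = 6.9667
  Sample standard deviations s_i = √(s[i,i]):
  s(X_1) = √(9.9) = 3.1464
  s(X_2) = √(6.9667) = 2.6394

Step 3 — r_{ij} = s_{ij} / (s_i · s_j):
  r[X_1,X_1] = 1 (diagonal).
  r[X_1,X_2] = -3.3 / (3.1464 · 2.6394) = -3.3 / 8.3048 = -0.3974
  r[X_2,X_2] = 1 (diagonal).

R is symmetric with unit diagonal. Assembling:

R = [[1, -0.3974],
 [-0.3974, 1]]


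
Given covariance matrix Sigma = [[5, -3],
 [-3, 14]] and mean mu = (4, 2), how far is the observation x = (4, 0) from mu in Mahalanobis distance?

Step 1 — centre the observation: (x - mu) = (0, -2).

Step 2 — invert Sigma. det(Sigma) = 5·14 - (-3)² = 61.
  Sigma^{-1} = (1/det) · [[d, -b], [-b, a]] = [[0.2295, 0.0492],
 [0.0492, 0.082]].

Step 3 — form the quadratic (x - mu)^T · Sigma^{-1} · (x - mu):
  Sigma^{-1} · (x - mu) = (-0.0984, -0.1639).
  (x - mu)^T · [Sigma^{-1} · (x - mu)] = (0)·(-0.0984) + (-2)·(-0.1639) = 0.3279.

Step 4 — take square root: d = √(0.3279) ≈ 0.5726.

d(x, mu) = √(0.3279) ≈ 0.5726


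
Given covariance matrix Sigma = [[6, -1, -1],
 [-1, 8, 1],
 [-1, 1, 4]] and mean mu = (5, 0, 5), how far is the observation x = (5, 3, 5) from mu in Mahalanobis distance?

Step 1 — centre the observation: (x - mu) = (0, 3, 0).

Step 2 — invert Sigma (cofactor / det for 3×3, or solve directly):
  Sigma^{-1} = [[0.1761, 0.017, 0.0398],
 [0.017, 0.1307, -0.0284],
 [0.0398, -0.0284, 0.267]].

Step 3 — form the quadratic (x - mu)^T · Sigma^{-1} · (x - mu):
  Sigma^{-1} · (x - mu) = (0.0511, 0.392, -0.0852).
  (x - mu)^T · [Sigma^{-1} · (x - mu)] = (0)·(0.0511) + (3)·(0.392) + (0)·(-0.0852) = 1.1761.

Step 4 — take square root: d = √(1.1761) ≈ 1.0845.

d(x, mu) = √(1.1761) ≈ 1.0845


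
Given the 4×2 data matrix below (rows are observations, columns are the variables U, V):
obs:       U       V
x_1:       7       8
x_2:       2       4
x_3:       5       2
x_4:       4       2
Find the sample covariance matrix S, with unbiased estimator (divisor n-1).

Step 1 — column means:
  mean(U) = (7 + 2 + 5 + 4) / 4 = 18/4 = 4.5
  mean(V) = (8 + 4 + 2 + 2) / 4 = 16/4 = 4

Step 2 — sample covariance S[i,j] = (1/(n-1)) · Σ_k (x_{k,i} - mean_i) · (x_{k,j} - mean_j), with n-1 = 3.
  S[U,U] = ((2.5)·(2.5) + (-2.5)·(-2.5) + (0.5)·(0.5) + (-0.5)·(-0.5)) / 3 = 13/3 = 4.3333
  S[U,V] = ((2.5)·(4) + (-2.5)·(0) + (0.5)·(-2) + (-0.5)·(-2)) / 3 = 10/3 = 3.3333
  S[V,V] = ((4)·(4) + (0)·(0) + (-2)·(-2) + (-2)·(-2)) / 3 = 24/3 = 8

S is symmetric (S[j,i] = S[i,j]). Assembling:

S = [[4.3333, 3.3333],
 [3.3333, 8]]
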